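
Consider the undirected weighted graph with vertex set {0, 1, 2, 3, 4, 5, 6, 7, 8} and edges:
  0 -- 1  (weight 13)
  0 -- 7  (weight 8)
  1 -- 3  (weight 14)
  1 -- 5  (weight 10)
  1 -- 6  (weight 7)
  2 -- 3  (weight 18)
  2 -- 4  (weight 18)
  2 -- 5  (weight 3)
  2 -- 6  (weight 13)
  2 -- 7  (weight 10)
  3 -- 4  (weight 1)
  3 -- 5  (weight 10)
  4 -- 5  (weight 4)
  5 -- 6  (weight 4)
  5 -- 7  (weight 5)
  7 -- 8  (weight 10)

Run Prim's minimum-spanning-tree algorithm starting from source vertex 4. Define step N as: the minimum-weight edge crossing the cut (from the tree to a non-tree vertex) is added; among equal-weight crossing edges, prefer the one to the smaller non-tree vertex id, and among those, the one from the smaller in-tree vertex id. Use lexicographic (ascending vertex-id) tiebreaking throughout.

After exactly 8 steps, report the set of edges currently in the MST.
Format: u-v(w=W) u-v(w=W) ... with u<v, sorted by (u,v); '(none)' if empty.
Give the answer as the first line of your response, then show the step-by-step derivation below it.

0-7(w=8) 1-6(w=7) 2-5(w=3) 3-4(w=1) 4-5(w=4) 5-6(w=4) 5-7(w=5) 7-8(w=10)

step 1: add edge 3-4 (w=1); MST = {3-4(w=1)}
step 2: add edge 4-5 (w=4); MST = {3-4(w=1) 4-5(w=4)}
step 3: add edge 2-5 (w=3); MST = {2-5(w=3) 3-4(w=1) 4-5(w=4)}
step 4: add edge 5-6 (w=4); MST = {2-5(w=3) 3-4(w=1) 4-5(w=4) 5-6(w=4)}
step 5: add edge 5-7 (w=5); MST = {2-5(w=3) 3-4(w=1) 4-5(w=4) 5-6(w=4) 5-7(w=5)}
step 6: add edge 1-6 (w=7); MST = {1-6(w=7) 2-5(w=3) 3-4(w=1) 4-5(w=4) 5-6(w=4) 5-7(w=5)}
step 7: add edge 0-7 (w=8); MST = {0-7(w=8) 1-6(w=7) 2-5(w=3) 3-4(w=1) 4-5(w=4) 5-6(w=4) 5-7(w=5)}
step 8: add edge 7-8 (w=10); MST = {0-7(w=8) 1-6(w=7) 2-5(w=3) 3-4(w=1) 4-5(w=4) 5-6(w=4) 5-7(w=5) 7-8(w=10)}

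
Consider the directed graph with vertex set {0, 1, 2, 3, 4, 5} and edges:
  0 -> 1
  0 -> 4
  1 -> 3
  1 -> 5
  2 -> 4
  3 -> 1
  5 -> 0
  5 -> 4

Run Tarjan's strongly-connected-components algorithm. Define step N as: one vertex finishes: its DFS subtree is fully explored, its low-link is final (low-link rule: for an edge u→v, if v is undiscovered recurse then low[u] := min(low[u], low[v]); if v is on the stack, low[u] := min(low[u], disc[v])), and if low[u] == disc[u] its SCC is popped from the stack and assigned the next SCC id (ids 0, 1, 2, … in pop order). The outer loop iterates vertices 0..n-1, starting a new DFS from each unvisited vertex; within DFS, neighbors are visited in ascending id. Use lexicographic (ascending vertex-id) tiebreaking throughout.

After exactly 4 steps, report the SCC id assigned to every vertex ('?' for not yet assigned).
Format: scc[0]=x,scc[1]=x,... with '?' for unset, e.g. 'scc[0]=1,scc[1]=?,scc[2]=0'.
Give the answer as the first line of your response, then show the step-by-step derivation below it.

scc[0]=?,scc[1]=?,scc[2]=?,scc[3]=?,scc[4]=0,scc[5]=?

step 1: low=(low[0]=0,low[1]=1,low[2]=?,low[3]=1,low[4]=?,low[5]=?); scc=(scc[0]=?,scc[1]=?,scc[2]=?,scc[3]=?,scc[4]=?,scc[5]=?)
step 2: low=(low[0]=0,low[1]=1,low[2]=?,low[3]=1,low[4]=4,low[5]=0); scc=(scc[0]=?,scc[1]=?,scc[2]=?,scc[3]=?,scc[4]=0,scc[5]=?)
step 3: low=(low[0]=0,low[1]=1,low[2]=?,low[3]=1,low[4]=4,low[5]=0); scc=(scc[0]=?,scc[1]=?,scc[2]=?,scc[3]=?,scc[4]=0,scc[5]=?)
step 4: low=(low[0]=0,low[1]=0,low[2]=?,low[3]=1,low[4]=4,low[5]=0); scc=(scc[0]=?,scc[1]=?,scc[2]=?,scc[3]=?,scc[4]=0,scc[5]=?)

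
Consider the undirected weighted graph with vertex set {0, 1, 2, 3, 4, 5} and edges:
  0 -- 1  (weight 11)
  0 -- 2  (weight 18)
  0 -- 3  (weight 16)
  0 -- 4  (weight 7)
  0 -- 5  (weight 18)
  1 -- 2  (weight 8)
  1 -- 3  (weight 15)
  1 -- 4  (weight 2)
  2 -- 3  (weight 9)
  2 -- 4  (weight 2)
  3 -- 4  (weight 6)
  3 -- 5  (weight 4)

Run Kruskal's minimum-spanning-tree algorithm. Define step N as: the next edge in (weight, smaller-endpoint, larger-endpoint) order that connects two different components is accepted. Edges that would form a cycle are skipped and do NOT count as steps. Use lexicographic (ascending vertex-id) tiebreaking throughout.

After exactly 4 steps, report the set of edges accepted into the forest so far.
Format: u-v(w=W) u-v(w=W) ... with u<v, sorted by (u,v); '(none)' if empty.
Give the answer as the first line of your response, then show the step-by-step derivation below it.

1-4(w=2) 2-4(w=2) 3-4(w=6) 3-5(w=4)

step 1: add edge 1-4 (w=2); MST = {1-4(w=2)}
step 2: add edge 2-4 (w=2); MST = {1-4(w=2) 2-4(w=2)}
step 3: add edge 3-5 (w=4); MST = {1-4(w=2) 2-4(w=2) 3-5(w=4)}
step 4: add edge 3-4 (w=6); MST = {1-4(w=2) 2-4(w=2) 3-4(w=6) 3-5(w=4)}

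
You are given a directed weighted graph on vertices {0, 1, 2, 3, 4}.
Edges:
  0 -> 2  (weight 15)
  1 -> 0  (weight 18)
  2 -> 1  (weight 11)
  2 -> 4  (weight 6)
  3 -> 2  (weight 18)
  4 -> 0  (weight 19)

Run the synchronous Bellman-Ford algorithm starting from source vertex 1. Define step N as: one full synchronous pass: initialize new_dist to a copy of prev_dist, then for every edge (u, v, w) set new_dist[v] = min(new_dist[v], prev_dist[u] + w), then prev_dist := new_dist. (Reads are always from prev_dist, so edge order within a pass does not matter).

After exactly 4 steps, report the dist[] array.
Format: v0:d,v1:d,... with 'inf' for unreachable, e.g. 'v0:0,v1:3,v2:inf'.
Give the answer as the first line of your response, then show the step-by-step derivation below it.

v0:18,v1:0,v2:33,v3:inf,v4:39

step 1: dist = v0:18,v1:0,v2:inf,v3:inf,v4:inf
step 2: dist = v0:18,v1:0,v2:33,v3:inf,v4:inf
step 3: dist = v0:18,v1:0,v2:33,v3:inf,v4:39
step 4: dist = v0:18,v1:0,v2:33,v3:inf,v4:39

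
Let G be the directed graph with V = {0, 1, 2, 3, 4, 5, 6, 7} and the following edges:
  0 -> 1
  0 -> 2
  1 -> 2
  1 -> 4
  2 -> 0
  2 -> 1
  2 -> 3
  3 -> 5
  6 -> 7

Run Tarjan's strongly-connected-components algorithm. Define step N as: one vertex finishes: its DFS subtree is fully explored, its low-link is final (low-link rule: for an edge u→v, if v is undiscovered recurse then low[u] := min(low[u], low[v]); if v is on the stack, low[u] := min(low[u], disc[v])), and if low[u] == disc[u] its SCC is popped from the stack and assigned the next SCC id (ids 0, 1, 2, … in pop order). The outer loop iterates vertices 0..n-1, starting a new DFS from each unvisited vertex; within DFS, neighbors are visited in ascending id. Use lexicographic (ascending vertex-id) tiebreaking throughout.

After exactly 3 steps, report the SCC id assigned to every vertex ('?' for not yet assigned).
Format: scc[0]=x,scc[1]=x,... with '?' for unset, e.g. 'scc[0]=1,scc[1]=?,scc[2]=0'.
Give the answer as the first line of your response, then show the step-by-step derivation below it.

scc[0]=?,scc[1]=?,scc[2]=?,scc[3]=1,scc[4]=?,scc[5]=0,scc[6]=?,scc[7]=?

step 1: low=(low[0]=0,low[1]=1,low[2]=0,low[3]=3,low[4]=?,low[5]=4,low[6]=?,low[7]=?); scc=(scc[0]=?,scc[1]=?,scc[2]=?,scc[3]=?,scc[4]=?,scc[5]=0,scc[6]=?,scc[7]=?)
step 2: low=(low[0]=0,low[1]=1,low[2]=0,low[3]=3,low[4]=?,low[5]=4,low[6]=?,low[7]=?); scc=(scc[0]=?,scc[1]=?,scc[2]=?,scc[3]=1,scc[4]=?,scc[5]=0,scc[6]=?,scc[7]=?)
step 3: low=(low[0]=0,low[1]=1,low[2]=0,low[3]=3,low[4]=?,low[5]=4,low[6]=?,low[7]=?); scc=(scc[0]=?,scc[1]=?,scc[2]=?,scc[3]=1,scc[4]=?,scc[5]=0,scc[6]=?,scc[7]=?)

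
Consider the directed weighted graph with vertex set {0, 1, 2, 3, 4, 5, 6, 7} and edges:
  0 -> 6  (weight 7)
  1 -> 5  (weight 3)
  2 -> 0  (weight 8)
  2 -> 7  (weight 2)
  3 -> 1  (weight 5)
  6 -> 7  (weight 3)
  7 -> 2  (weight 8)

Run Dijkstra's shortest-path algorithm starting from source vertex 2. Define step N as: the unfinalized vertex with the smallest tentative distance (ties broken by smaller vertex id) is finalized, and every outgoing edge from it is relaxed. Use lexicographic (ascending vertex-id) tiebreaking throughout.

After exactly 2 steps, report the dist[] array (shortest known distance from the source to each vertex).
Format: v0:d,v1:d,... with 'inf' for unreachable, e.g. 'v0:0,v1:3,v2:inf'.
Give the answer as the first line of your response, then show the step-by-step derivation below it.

v0:8,v1:inf,v2:0,v3:inf,v4:inf,v5:inf,v6:inf,v7:2

step 1: dist = v0:8,v1:inf,v2:0,v3:inf,v4:inf,v5:inf,v6:inf,v7:2
step 2: dist = v0:8,v1:inf,v2:0,v3:inf,v4:inf,v5:inf,v6:inf,v7:2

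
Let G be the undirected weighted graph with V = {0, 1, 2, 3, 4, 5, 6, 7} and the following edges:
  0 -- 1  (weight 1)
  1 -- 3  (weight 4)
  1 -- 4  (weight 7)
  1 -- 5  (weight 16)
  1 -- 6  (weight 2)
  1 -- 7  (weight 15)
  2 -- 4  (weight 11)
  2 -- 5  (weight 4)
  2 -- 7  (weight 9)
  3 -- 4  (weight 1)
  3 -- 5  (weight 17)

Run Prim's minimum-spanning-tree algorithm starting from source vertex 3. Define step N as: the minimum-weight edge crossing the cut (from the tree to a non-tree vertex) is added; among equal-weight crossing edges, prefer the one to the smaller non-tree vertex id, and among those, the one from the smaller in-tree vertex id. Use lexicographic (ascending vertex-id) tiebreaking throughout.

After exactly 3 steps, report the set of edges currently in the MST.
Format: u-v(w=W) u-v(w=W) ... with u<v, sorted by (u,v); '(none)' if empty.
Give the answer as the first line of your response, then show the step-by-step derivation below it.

0-1(w=1) 1-3(w=4) 3-4(w=1)

step 1: add edge 3-4 (w=1); MST = {3-4(w=1)}
step 2: add edge 1-3 (w=4); MST = {1-3(w=4) 3-4(w=1)}
step 3: add edge 0-1 (w=1); MST = {0-1(w=1) 1-3(w=4) 3-4(w=1)}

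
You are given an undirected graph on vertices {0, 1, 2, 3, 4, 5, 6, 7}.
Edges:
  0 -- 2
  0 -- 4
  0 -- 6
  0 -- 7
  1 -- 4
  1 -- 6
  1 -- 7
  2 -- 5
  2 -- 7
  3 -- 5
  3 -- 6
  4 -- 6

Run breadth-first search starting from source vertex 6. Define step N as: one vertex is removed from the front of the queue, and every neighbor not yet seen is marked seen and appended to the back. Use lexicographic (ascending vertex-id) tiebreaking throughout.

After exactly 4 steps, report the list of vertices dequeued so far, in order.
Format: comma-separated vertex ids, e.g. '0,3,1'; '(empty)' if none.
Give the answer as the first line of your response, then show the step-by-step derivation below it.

6,0,1,3

step 1: dequeue 6; queue=[0,1,3,4]; order=6
step 2: dequeue 0; queue=[1,3,4,2,7]; order=6,0
step 3: dequeue 1; queue=[3,4,2,7]; order=6,0,1
step 4: dequeue 3; queue=[4,2,7,5]; order=6,0,1,3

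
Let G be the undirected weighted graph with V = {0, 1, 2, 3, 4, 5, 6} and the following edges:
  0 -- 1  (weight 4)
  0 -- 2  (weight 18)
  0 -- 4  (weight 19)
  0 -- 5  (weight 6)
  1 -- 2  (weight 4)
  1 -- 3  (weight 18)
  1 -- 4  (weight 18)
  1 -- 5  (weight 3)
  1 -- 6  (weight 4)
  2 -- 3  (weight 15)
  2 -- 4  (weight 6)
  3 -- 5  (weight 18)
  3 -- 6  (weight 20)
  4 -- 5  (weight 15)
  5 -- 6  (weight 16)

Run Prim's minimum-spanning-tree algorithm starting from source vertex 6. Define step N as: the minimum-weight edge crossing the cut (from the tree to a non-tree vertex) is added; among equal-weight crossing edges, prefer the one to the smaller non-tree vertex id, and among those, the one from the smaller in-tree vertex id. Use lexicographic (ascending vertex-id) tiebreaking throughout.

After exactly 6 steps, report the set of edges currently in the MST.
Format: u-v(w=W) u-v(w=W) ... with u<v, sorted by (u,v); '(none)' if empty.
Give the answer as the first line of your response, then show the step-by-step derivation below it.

0-1(w=4) 1-2(w=4) 1-5(w=3) 1-6(w=4) 2-3(w=15) 2-4(w=6)

step 1: add edge 1-6 (w=4); MST = {1-6(w=4)}
step 2: add edge 1-5 (w=3); MST = {1-5(w=3) 1-6(w=4)}
step 3: add edge 0-1 (w=4); MST = {0-1(w=4) 1-5(w=3) 1-6(w=4)}
step 4: add edge 1-2 (w=4); MST = {0-1(w=4) 1-2(w=4) 1-5(w=3) 1-6(w=4)}
step 5: add edge 2-4 (w=6); MST = {0-1(w=4) 1-2(w=4) 1-5(w=3) 1-6(w=4) 2-4(w=6)}
step 6: add edge 2-3 (w=15); MST = {0-1(w=4) 1-2(w=4) 1-5(w=3) 1-6(w=4) 2-3(w=15) 2-4(w=6)}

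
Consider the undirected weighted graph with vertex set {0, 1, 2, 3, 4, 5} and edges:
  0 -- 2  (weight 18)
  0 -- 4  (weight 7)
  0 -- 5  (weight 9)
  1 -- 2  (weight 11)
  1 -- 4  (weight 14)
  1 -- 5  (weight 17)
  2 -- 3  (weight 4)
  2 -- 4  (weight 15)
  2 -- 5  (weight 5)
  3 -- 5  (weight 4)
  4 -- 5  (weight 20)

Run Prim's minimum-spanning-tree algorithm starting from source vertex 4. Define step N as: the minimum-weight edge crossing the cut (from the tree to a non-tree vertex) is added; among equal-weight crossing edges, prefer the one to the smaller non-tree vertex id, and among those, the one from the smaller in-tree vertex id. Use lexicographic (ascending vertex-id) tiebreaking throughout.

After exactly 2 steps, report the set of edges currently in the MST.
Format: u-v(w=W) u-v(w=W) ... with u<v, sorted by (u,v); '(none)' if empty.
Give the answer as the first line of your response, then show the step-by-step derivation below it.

0-4(w=7) 0-5(w=9)

step 1: add edge 0-4 (w=7); MST = {0-4(w=7)}
step 2: add edge 0-5 (w=9); MST = {0-4(w=7) 0-5(w=9)}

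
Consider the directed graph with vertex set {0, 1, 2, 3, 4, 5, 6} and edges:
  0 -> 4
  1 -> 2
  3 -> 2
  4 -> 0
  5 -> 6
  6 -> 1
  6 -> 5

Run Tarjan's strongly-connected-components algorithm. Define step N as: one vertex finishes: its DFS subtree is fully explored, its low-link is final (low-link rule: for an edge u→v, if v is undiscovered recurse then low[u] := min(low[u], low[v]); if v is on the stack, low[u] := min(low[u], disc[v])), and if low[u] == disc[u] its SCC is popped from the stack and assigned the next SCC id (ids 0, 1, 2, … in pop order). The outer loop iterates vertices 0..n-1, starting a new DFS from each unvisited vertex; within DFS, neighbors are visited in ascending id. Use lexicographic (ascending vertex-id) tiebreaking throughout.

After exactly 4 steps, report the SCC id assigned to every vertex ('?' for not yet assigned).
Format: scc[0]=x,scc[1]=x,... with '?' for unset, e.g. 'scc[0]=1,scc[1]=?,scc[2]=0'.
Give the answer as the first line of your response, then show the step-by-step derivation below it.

scc[0]=0,scc[1]=2,scc[2]=1,scc[3]=?,scc[4]=0,scc[5]=?,scc[6]=?

step 1: low=(low[0]=0,low[1]=?,low[2]=?,low[3]=?,low[4]=0,low[5]=?,low[6]=?); scc=(scc[0]=?,scc[1]=?,scc[2]=?,scc[3]=?,scc[4]=?,scc[5]=?,scc[6]=?)
step 2: low=(low[0]=0,low[1]=?,low[2]=?,low[3]=?,low[4]=0,low[5]=?,low[6]=?); scc=(scc[0]=0,scc[1]=?,scc[2]=?,scc[3]=?,scc[4]=0,scc[5]=?,scc[6]=?)
step 3: low=(low[0]=0,low[1]=2,low[2]=3,low[3]=?,low[4]=0,low[5]=?,low[6]=?); scc=(scc[0]=0,scc[1]=?,scc[2]=1,scc[3]=?,scc[4]=0,scc[5]=?,scc[6]=?)
step 4: low=(low[0]=0,low[1]=2,low[2]=3,low[3]=?,low[4]=0,low[5]=?,low[6]=?); scc=(scc[0]=0,scc[1]=2,scc[2]=1,scc[3]=?,scc[4]=0,scc[5]=?,scc[6]=?)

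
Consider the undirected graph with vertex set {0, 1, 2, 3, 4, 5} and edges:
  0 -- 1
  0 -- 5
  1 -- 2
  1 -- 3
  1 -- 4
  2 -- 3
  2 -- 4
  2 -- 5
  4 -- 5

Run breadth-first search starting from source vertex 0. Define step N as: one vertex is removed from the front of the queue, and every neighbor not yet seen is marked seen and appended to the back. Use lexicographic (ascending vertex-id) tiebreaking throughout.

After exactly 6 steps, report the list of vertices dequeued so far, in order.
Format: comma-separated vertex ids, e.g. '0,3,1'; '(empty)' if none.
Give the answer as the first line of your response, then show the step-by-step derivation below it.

0,1,5,2,3,4

step 1: dequeue 0; queue=[1,5]; order=0
step 2: dequeue 1; queue=[5,2,3,4]; order=0,1
step 3: dequeue 5; queue=[2,3,4]; order=0,1,5
step 4: dequeue 2; queue=[3,4]; order=0,1,5,2
step 5: dequeue 3; queue=[4]; order=0,1,5,2,3
step 6: dequeue 4; queue=[(empty)]; order=0,1,5,2,3,4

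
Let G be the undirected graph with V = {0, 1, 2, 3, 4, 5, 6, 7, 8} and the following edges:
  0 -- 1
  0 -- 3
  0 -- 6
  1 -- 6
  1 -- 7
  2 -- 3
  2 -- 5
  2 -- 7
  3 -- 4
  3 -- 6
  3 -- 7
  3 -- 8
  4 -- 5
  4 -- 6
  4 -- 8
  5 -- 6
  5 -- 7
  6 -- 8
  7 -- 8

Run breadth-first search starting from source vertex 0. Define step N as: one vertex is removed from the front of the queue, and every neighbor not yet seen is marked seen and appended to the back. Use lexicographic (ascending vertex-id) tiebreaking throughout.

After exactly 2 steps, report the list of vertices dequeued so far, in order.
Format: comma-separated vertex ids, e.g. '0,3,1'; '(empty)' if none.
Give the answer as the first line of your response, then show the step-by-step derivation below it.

0,1

step 1: dequeue 0; queue=[1,3,6]; order=0
step 2: dequeue 1; queue=[3,6,7]; order=0,1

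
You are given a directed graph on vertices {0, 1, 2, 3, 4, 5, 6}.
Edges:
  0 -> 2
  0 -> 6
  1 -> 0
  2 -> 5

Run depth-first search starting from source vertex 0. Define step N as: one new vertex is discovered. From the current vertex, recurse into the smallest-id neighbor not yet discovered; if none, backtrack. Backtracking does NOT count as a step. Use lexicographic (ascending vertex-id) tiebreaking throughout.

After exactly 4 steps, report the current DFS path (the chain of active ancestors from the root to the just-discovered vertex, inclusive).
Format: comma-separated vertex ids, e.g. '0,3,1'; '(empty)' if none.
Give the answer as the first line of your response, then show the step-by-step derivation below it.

0,6

step 1: discover 0; path=0; order=0
step 2: discover 2; path=0>2; order=0,2
step 3: discover 5; path=0>2>5; order=0,2,5
step 4: discover 6; path=0>6; order=0,2,5,6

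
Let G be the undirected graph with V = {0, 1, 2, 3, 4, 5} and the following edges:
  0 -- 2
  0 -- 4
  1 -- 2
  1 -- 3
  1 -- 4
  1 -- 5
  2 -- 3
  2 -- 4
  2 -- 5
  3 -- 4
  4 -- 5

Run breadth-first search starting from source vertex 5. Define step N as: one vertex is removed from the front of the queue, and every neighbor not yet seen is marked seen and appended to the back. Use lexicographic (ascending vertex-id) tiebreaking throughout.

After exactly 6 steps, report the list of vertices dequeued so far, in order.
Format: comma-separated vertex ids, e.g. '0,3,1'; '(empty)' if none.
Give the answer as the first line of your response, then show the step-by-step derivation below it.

5,1,2,4,3,0

step 1: dequeue 5; queue=[1,2,4]; order=5
step 2: dequeue 1; queue=[2,4,3]; order=5,1
step 3: dequeue 2; queue=[4,3,0]; order=5,1,2
step 4: dequeue 4; queue=[3,0]; order=5,1,2,4
step 5: dequeue 3; queue=[0]; order=5,1,2,4,3
step 6: dequeue 0; queue=[(empty)]; order=5,1,2,4,3,0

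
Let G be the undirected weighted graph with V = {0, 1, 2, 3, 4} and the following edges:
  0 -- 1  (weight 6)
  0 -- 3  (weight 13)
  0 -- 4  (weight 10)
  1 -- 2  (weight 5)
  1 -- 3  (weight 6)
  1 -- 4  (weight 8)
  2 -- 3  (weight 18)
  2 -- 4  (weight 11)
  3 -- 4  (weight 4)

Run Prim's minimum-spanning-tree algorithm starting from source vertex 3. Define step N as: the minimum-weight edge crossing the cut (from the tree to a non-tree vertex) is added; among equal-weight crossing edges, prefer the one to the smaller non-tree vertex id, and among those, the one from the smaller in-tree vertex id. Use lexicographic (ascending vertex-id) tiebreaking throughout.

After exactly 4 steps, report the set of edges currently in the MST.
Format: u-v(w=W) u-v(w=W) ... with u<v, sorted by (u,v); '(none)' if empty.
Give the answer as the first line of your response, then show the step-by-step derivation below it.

0-1(w=6) 1-2(w=5) 1-3(w=6) 3-4(w=4)

step 1: add edge 3-4 (w=4); MST = {3-4(w=4)}
step 2: add edge 1-3 (w=6); MST = {1-3(w=6) 3-4(w=4)}
step 3: add edge 1-2 (w=5); MST = {1-2(w=5) 1-3(w=6) 3-4(w=4)}
step 4: add edge 0-1 (w=6); MST = {0-1(w=6) 1-2(w=5) 1-3(w=6) 3-4(w=4)}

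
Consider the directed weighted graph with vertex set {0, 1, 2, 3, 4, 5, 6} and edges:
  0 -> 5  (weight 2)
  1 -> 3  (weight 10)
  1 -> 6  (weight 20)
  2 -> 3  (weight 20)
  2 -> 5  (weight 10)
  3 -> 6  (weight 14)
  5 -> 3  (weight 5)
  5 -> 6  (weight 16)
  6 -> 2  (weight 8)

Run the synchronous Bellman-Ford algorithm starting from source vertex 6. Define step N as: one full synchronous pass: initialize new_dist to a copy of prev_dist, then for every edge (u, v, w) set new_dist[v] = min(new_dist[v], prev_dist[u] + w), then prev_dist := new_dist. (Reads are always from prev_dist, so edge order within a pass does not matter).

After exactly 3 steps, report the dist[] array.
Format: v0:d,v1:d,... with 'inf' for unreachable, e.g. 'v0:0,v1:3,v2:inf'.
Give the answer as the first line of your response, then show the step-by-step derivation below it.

v0:inf,v1:inf,v2:8,v3:23,v4:inf,v5:18,v6:0

step 1: dist = v0:inf,v1:inf,v2:8,v3:inf,v4:inf,v5:inf,v6:0
step 2: dist = v0:inf,v1:inf,v2:8,v3:28,v4:inf,v5:18,v6:0
step 3: dist = v0:inf,v1:inf,v2:8,v3:23,v4:inf,v5:18,v6:0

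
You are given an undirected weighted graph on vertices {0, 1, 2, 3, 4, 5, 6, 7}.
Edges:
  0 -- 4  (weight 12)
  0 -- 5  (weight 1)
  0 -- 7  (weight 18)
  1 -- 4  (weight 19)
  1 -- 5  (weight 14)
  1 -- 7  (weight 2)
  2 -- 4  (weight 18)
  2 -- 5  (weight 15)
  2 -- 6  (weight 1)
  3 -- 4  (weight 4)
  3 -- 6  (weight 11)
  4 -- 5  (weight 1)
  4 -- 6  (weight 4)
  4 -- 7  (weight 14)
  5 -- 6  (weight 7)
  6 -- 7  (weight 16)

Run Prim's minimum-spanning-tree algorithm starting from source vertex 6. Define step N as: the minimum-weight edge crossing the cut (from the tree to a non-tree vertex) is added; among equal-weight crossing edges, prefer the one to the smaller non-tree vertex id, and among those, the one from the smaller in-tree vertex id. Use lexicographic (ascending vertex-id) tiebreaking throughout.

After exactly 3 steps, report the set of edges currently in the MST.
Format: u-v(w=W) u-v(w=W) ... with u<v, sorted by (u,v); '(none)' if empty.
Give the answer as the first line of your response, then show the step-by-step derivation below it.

2-6(w=1) 4-5(w=1) 4-6(w=4)

step 1: add edge 2-6 (w=1); MST = {2-6(w=1)}
step 2: add edge 4-6 (w=4); MST = {2-6(w=1) 4-6(w=4)}
step 3: add edge 4-5 (w=1); MST = {2-6(w=1) 4-5(w=1) 4-6(w=4)}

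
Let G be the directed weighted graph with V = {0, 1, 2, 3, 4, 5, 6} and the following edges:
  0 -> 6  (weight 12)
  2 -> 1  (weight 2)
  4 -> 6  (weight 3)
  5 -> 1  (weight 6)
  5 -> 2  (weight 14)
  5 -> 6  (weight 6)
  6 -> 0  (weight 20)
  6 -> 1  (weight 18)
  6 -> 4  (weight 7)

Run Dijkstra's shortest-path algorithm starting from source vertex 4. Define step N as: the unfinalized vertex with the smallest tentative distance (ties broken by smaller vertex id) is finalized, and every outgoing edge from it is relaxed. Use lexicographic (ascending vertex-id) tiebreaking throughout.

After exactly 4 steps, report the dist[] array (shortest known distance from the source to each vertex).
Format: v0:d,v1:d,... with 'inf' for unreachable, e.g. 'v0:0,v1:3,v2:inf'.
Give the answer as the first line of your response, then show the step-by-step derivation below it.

v0:23,v1:21,v2:inf,v3:inf,v4:0,v5:inf,v6:3

step 1: dist = v0:inf,v1:inf,v2:inf,v3:inf,v4:0,v5:inf,v6:3
step 2: dist = v0:23,v1:21,v2:inf,v3:inf,v4:0,v5:inf,v6:3
step 3: dist = v0:23,v1:21,v2:inf,v3:inf,v4:0,v5:inf,v6:3
step 4: dist = v0:23,v1:21,v2:inf,v3:inf,v4:0,v5:inf,v6:3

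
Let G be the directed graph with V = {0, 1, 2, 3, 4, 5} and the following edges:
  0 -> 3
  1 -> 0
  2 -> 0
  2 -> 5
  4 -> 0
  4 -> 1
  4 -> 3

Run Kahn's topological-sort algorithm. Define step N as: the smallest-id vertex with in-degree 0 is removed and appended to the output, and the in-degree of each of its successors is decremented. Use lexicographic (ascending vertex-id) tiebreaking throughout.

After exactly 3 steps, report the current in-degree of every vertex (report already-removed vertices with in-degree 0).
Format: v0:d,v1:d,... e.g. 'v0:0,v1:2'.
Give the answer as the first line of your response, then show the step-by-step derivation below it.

v0:0,v1:0,v2:0,v3:1,v4:0,v5:0

step 1: output 2; order=[2]; indeg=(2,1,0,2,0,0)
step 2: output 4; order=[2,4]; indeg=(1,0,0,1,0,0)
step 3: output 1; order=[2,4,1]; indeg=(0,0,0,1,0,0)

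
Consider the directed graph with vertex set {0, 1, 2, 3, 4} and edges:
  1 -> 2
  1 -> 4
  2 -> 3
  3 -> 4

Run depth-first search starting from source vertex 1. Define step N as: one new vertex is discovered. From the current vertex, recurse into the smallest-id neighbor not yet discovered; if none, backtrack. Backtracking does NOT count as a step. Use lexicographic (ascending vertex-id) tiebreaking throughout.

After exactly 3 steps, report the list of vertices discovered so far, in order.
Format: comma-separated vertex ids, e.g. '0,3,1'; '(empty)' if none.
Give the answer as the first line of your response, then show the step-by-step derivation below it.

1,2,3

step 1: discover 1; path=1; order=1
step 2: discover 2; path=1>2; order=1,2
step 3: discover 3; path=1>2>3; order=1,2,3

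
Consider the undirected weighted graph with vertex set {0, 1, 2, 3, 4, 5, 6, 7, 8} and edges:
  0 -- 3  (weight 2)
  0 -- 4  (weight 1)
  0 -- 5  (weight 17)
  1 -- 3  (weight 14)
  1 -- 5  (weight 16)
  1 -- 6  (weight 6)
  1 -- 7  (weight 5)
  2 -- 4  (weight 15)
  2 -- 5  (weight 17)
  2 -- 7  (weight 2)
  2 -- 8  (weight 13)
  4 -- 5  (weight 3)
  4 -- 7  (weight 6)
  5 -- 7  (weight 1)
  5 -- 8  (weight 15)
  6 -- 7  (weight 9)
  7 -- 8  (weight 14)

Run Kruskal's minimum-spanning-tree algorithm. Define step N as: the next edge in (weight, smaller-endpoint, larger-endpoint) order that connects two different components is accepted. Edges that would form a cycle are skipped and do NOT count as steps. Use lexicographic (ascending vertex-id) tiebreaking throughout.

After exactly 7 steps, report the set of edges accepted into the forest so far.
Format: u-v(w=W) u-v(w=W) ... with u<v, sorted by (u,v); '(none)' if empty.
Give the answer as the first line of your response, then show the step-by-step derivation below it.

0-3(w=2) 0-4(w=1) 1-6(w=6) 1-7(w=5) 2-7(w=2) 4-5(w=3) 5-7(w=1)

step 1: add edge 0-4 (w=1); MST = {0-4(w=1)}
step 2: add edge 5-7 (w=1); MST = {0-4(w=1) 5-7(w=1)}
step 3: add edge 0-3 (w=2); MST = {0-3(w=2) 0-4(w=1) 5-7(w=1)}
step 4: add edge 2-7 (w=2); MST = {0-3(w=2) 0-4(w=1) 2-7(w=2) 5-7(w=1)}
step 5: add edge 4-5 (w=3); MST = {0-3(w=2) 0-4(w=1) 2-7(w=2) 4-5(w=3) 5-7(w=1)}
step 6: add edge 1-7 (w=5); MST = {0-3(w=2) 0-4(w=1) 1-7(w=5) 2-7(w=2) 4-5(w=3) 5-7(w=1)}
step 7: add edge 1-6 (w=6); MST = {0-3(w=2) 0-4(w=1) 1-6(w=6) 1-7(w=5) 2-7(w=2) 4-5(w=3) 5-7(w=1)}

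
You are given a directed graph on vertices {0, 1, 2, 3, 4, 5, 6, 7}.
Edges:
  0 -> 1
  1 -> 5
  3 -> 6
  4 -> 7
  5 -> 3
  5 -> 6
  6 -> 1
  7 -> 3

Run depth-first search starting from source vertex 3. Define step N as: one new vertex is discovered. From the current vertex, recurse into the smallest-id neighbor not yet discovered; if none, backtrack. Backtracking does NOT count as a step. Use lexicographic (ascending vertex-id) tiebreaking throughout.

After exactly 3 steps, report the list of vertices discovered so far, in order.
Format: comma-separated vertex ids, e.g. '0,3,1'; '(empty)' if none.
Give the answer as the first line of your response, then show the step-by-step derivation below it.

3,6,1

step 1: discover 3; path=3; order=3
step 2: discover 6; path=3>6; order=3,6
step 3: discover 1; path=3>6>1; order=3,6,1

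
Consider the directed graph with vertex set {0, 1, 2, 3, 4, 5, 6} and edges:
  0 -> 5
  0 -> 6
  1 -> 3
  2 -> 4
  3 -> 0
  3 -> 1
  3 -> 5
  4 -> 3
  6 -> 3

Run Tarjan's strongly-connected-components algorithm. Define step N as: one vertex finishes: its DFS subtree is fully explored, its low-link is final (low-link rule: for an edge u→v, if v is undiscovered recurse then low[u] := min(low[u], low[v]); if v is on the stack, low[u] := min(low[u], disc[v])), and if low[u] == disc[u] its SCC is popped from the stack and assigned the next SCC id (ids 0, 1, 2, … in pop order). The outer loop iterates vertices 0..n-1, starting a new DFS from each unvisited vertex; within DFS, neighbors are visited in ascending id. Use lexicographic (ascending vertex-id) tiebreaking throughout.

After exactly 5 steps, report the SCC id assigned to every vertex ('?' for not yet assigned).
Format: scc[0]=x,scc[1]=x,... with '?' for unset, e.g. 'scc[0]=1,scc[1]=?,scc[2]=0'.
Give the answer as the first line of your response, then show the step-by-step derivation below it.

scc[0]=1,scc[1]=1,scc[2]=?,scc[3]=1,scc[4]=?,scc[5]=0,scc[6]=1

step 1: low=(low[0]=0,low[1]=?,low[2]=?,low[3]=?,low[4]=?,low[5]=1,low[6]=?); scc=(scc[0]=?,scc[1]=?,scc[2]=?,scc[3]=?,scc[4]=?,scc[5]=0,scc[6]=?)
step 2: low=(low[0]=0,low[1]=3,low[2]=?,low[3]=0,low[4]=?,low[5]=1,low[6]=2); scc=(scc[0]=?,scc[1]=?,scc[2]=?,scc[3]=?,scc[4]=?,scc[5]=0,scc[6]=?)
step 3: low=(low[0]=0,low[1]=3,low[2]=?,low[3]=0,low[4]=?,low[5]=1,low[6]=2); scc=(scc[0]=?,scc[1]=?,scc[2]=?,scc[3]=?,scc[4]=?,scc[5]=0,scc[6]=?)
step 4: low=(low[0]=0,low[1]=3,low[2]=?,low[3]=0,low[4]=?,low[5]=1,low[6]=0); scc=(scc[0]=?,scc[1]=?,scc[2]=?,scc[3]=?,scc[4]=?,scc[5]=0,scc[6]=?)
step 5: low=(low[0]=0,low[1]=3,low[2]=?,low[3]=0,low[4]=?,low[5]=1,low[6]=0); scc=(scc[0]=1,scc[1]=1,scc[2]=?,scc[3]=1,scc[4]=?,scc[5]=0,scc[6]=1)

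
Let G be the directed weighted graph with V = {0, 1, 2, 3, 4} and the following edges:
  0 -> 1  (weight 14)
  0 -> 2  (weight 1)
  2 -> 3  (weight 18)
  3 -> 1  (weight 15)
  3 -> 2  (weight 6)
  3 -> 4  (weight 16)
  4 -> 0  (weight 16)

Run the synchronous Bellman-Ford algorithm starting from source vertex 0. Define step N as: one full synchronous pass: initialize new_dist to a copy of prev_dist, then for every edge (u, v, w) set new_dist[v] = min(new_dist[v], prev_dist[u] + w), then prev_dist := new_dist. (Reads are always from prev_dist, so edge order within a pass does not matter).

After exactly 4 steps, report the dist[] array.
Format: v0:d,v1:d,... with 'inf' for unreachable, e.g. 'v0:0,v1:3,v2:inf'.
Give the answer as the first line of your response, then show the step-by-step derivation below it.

v0:0,v1:14,v2:1,v3:19,v4:35

step 1: dist = v0:0,v1:14,v2:1,v3:inf,v4:inf
step 2: dist = v0:0,v1:14,v2:1,v3:19,v4:inf
step 3: dist = v0:0,v1:14,v2:1,v3:19,v4:35
step 4: dist = v0:0,v1:14,v2:1,v3:19,v4:35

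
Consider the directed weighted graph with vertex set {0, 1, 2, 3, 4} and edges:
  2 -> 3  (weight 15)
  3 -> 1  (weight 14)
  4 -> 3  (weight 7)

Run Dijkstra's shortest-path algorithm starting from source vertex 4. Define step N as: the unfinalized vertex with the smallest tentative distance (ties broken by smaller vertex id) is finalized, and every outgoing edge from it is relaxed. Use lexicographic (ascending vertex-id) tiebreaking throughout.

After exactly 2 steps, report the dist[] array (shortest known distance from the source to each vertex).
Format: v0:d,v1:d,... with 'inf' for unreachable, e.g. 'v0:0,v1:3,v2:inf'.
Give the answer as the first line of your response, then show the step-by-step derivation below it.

v0:inf,v1:21,v2:inf,v3:7,v4:0

step 1: dist = v0:inf,v1:inf,v2:inf,v3:7,v4:0
step 2: dist = v0:inf,v1:21,v2:inf,v3:7,v4:0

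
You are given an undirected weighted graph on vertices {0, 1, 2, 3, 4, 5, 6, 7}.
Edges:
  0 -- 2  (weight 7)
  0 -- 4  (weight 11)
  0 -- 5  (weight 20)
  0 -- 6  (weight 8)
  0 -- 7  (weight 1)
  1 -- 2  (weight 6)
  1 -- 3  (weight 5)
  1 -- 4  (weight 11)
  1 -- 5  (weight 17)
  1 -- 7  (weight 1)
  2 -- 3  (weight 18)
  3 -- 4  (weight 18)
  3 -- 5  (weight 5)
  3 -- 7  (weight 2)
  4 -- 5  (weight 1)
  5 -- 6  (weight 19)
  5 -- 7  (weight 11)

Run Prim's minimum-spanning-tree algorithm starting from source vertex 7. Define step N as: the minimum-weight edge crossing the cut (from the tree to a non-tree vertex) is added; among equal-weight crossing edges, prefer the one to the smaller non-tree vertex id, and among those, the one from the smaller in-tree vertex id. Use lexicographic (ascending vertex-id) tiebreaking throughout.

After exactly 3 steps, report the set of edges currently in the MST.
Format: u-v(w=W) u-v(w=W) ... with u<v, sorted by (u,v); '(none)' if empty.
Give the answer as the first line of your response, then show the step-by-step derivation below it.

0-7(w=1) 1-7(w=1) 3-7(w=2)

step 1: add edge 0-7 (w=1); MST = {0-7(w=1)}
step 2: add edge 1-7 (w=1); MST = {0-7(w=1) 1-7(w=1)}
step 3: add edge 3-7 (w=2); MST = {0-7(w=1) 1-7(w=1) 3-7(w=2)}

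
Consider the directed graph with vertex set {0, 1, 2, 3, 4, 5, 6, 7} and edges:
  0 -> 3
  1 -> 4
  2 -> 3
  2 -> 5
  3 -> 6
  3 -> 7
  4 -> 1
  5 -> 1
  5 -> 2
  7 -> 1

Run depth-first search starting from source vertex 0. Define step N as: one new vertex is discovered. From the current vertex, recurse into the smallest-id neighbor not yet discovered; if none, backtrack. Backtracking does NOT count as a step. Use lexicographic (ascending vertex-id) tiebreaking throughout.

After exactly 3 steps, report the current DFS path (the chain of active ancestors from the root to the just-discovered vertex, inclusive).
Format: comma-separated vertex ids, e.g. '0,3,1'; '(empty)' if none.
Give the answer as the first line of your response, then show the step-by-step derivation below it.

0,3,6

step 1: discover 0; path=0; order=0
step 2: discover 3; path=0>3; order=0,3
step 3: discover 6; path=0>3>6; order=0,3,6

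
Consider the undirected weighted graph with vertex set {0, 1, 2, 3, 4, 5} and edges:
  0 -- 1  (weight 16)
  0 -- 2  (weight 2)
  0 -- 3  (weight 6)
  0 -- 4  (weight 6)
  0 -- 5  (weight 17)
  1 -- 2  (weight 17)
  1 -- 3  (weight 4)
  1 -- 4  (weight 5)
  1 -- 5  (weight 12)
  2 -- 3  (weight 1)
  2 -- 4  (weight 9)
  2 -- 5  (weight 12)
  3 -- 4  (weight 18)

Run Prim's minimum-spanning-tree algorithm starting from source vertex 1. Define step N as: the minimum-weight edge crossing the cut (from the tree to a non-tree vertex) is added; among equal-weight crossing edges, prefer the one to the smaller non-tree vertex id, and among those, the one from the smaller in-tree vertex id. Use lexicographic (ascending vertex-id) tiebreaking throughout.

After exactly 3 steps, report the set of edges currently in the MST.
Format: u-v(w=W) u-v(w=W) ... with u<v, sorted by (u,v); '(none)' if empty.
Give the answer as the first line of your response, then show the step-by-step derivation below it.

0-2(w=2) 1-3(w=4) 2-3(w=1)

step 1: add edge 1-3 (w=4); MST = {1-3(w=4)}
step 2: add edge 2-3 (w=1); MST = {1-3(w=4) 2-3(w=1)}
step 3: add edge 0-2 (w=2); MST = {0-2(w=2) 1-3(w=4) 2-3(w=1)}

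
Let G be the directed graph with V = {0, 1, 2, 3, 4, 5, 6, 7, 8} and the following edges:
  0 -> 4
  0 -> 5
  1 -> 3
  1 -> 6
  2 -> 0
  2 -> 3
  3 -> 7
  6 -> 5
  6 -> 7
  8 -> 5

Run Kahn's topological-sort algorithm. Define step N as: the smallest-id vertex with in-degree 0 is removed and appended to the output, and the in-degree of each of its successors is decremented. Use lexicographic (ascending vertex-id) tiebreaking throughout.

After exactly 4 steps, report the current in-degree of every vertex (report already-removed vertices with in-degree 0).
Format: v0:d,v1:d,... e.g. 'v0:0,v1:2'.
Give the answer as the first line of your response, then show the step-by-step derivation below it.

v0:0,v1:0,v2:0,v3:0,v4:0,v5:2,v6:0,v7:1,v8:0

step 1: output 1; order=[1]; indeg=(1,0,0,1,1,3,0,2,0)
step 2: output 2; order=[1,2]; indeg=(0,0,0,0,1,3,0,2,0)
step 3: output 0; order=[1,2,0]; indeg=(0,0,0,0,0,2,0,2,0)
step 4: output 3; order=[1,2,0,3]; indeg=(0,0,0,0,0,2,0,1,0)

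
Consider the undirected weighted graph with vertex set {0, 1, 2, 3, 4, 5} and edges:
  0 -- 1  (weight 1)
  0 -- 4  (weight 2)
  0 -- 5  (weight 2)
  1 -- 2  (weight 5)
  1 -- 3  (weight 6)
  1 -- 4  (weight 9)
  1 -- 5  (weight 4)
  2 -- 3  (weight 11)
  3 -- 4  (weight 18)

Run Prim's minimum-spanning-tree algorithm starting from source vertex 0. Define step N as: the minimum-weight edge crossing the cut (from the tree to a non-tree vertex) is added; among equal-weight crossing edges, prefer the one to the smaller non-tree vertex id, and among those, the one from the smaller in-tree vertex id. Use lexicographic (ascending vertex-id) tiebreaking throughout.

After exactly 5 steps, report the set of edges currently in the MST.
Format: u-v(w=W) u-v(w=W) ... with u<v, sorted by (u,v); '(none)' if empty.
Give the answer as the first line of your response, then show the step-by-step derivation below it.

0-1(w=1) 0-4(w=2) 0-5(w=2) 1-2(w=5) 1-3(w=6)

step 1: add edge 0-1 (w=1); MST = {0-1(w=1)}
step 2: add edge 0-4 (w=2); MST = {0-1(w=1) 0-4(w=2)}
step 3: add edge 0-5 (w=2); MST = {0-1(w=1) 0-4(w=2) 0-5(w=2)}
step 4: add edge 1-2 (w=5); MST = {0-1(w=1) 0-4(w=2) 0-5(w=2) 1-2(w=5)}
step 5: add edge 1-3 (w=6); MST = {0-1(w=1) 0-4(w=2) 0-5(w=2) 1-2(w=5) 1-3(w=6)}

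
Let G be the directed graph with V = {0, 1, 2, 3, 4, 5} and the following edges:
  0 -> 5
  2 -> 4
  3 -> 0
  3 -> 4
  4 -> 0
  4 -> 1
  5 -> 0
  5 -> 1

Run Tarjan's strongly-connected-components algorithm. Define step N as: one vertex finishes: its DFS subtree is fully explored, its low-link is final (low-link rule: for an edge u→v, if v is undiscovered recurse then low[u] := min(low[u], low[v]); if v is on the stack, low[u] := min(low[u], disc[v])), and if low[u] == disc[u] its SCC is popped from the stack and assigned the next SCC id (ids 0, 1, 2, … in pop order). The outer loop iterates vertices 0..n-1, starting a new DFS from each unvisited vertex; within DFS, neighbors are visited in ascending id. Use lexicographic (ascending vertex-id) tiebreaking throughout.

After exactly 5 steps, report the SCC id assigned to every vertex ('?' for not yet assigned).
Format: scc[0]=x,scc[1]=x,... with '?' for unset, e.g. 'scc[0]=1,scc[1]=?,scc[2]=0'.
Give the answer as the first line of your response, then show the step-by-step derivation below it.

scc[0]=1,scc[1]=0,scc[2]=3,scc[3]=?,scc[4]=2,scc[5]=1

step 1: low=(low[0]=0,low[1]=2,low[2]=?,low[3]=?,low[4]=?,low[5]=0); scc=(scc[0]=?,scc[1]=0,scc[2]=?,scc[3]=?,scc[4]=?,scc[5]=?)
step 2: low=(low[0]=0,low[1]=2,low[2]=?,low[3]=?,low[4]=?,low[5]=0); scc=(scc[0]=?,scc[1]=0,scc[2]=?,scc[3]=?,scc[4]=?,scc[5]=?)
step 3: low=(low[0]=0,low[1]=2,low[2]=?,low[3]=?,low[4]=?,low[5]=0); scc=(scc[0]=1,scc[1]=0,scc[2]=?,scc[3]=?,scc[4]=?,scc[5]=1)
step 4: low=(low[0]=0,low[1]=2,low[2]=3,low[3]=?,low[4]=4,low[5]=0); scc=(scc[0]=1,scc[1]=0,scc[2]=?,scc[3]=?,scc[4]=2,scc[5]=1)
step 5: low=(low[0]=0,low[1]=2,low[2]=3,low[3]=?,low[4]=4,low[5]=0); scc=(scc[0]=1,scc[1]=0,scc[2]=3,scc[3]=?,scc[4]=2,scc[5]=1)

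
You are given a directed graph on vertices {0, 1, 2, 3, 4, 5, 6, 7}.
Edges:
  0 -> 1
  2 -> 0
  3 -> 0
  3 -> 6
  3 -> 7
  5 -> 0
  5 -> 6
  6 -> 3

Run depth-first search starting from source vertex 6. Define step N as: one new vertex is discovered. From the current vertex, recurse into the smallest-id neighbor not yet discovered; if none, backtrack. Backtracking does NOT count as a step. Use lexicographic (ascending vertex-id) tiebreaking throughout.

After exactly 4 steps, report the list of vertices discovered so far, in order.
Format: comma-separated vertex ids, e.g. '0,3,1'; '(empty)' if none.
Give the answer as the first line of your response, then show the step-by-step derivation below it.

6,3,0,1

step 1: discover 6; path=6; order=6
step 2: discover 3; path=6>3; order=6,3
step 3: discover 0; path=6>3>0; order=6,3,0
step 4: discover 1; path=6>3>0>1; order=6,3,0,1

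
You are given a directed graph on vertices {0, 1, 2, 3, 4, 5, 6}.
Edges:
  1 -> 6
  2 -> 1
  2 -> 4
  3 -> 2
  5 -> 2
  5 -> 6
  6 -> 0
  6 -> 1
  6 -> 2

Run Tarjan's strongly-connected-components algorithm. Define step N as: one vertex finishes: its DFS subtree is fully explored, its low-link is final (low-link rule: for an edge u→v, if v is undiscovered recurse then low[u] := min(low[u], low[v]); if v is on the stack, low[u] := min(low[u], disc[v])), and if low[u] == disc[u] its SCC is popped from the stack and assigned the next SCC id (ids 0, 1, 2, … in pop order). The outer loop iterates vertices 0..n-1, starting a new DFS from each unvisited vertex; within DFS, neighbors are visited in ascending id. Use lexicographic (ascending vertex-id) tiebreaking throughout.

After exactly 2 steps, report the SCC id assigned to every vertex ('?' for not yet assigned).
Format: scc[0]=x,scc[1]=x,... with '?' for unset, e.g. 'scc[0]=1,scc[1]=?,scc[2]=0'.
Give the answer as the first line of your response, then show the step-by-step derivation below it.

scc[0]=0,scc[1]=?,scc[2]=?,scc[3]=?,scc[4]=1,scc[5]=?,scc[6]=?

step 1: low=(low[0]=0,low[1]=?,low[2]=?,low[3]=?,low[4]=?,low[5]=?,low[6]=?); scc=(scc[0]=0,scc[1]=?,scc[2]=?,scc[3]=?,scc[4]=?,scc[5]=?,scc[6]=?)
step 2: low=(low[0]=0,low[1]=1,low[2]=1,low[3]=?,low[4]=4,low[5]=?,low[6]=1); scc=(scc[0]=0,scc[1]=?,scc[2]=?,scc[3]=?,scc[4]=1,scc[5]=?,scc[6]=?)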